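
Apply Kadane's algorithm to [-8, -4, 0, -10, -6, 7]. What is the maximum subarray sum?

Using Kadane's algorithm on [-8, -4, 0, -10, -6, 7]:

Scanning through the array:
Position 1 (value -4): max_ending_here = -4, max_so_far = -4
Position 2 (value 0): max_ending_here = 0, max_so_far = 0
Position 3 (value -10): max_ending_here = -10, max_so_far = 0
Position 4 (value -6): max_ending_here = -6, max_so_far = 0
Position 5 (value 7): max_ending_here = 7, max_so_far = 7

Maximum subarray: [7]
Maximum sum: 7

The maximum subarray is [7] with sum 7. This subarray runs from index 5 to index 5.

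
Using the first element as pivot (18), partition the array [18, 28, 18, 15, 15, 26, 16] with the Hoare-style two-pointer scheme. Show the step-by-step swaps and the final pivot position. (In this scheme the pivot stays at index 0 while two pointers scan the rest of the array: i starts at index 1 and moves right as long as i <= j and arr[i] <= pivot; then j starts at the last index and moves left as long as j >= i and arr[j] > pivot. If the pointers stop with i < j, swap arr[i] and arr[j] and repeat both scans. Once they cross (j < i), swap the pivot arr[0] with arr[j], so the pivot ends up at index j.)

Hoare-style two-pointer partition with pivot = 18:

Initial array: [18, 28, 18, 15, 15, 26, 16]

Pointers start at i = 1, j = 6.
i stops at index 1 (arr[1]=28 > 18), j stops at index 6 (arr[6]=16 <= 18): swap arr[1] and arr[6], array becomes [18, 16, 18, 15, 15, 26, 28]
i ends at 5, j ends at 4: the pointers have crossed (j < i), so scanning stops.

Swap pivot arr[0] with arr[4] to place pivot at position 4: [15, 16, 18, 15, 18, 26, 28]
Pivot position: 4

After partitioning with pivot 18, the array becomes [15, 16, 18, 15, 18, 26, 28]. The pivot is placed at index 4. All elements to the left of the pivot are <= 18, and all elements to the right are > 18.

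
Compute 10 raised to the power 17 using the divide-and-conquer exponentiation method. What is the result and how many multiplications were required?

Computing 10^17 by squaring (build up from 10^1; each line after the first costs one multiplication):

10^1 = 10
10^2 = (10^1)^2 = 10^2 = 100
10^4 = (10^2)^2 = 100^2 = 10000
10^8 = (10^4)^2 = 10000^2 = 100000000
10^16 = (10^8)^2 = 100000000^2 = 10000000000000000
10^17 = 10 * 10^16 = 10 * 10000000000000000 = 100000000000000000

Result: 100000000000000000
Multiplications needed: 5 (5 lines after 10^1)

10^17 = 100000000000000000. Using exponentiation by squaring, this requires 5 multiplications. The key idea: if the exponent is even, square the half-power; if odd, multiply by the base once.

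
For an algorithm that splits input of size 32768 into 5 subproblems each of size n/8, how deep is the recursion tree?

For divide and conquer with division factor 8:

Problem sizes at each level:
Level 0: 32768
Level 1: 4096
Level 2: 512
Level 3: 64
Level 4: 8
Level 5: 1

The root is level 0 and the size-1 base case is level 5 (the tree spans levels 0 through 5, i.e. 6 levels counting the root), so the depth is the number of divisions: log_8(32768) = 5

The recursion tree depth is log_8(32768) = 5. At each level, the problem size is divided by 8, so it takes 5 divisions to reduce to a base case of size 1. The algorithm makes 5 recursive calls at each level.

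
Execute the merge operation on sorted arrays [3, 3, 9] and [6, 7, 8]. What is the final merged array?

Merging process:

Compare 3 vs 6: take 3 from left. Merged: [3]
Compare 3 vs 6: take 3 from left. Merged: [3, 3]
Compare 9 vs 6: take 6 from right. Merged: [3, 3, 6]
Compare 9 vs 7: take 7 from right. Merged: [3, 3, 6, 7]
Compare 9 vs 8: take 8 from right. Merged: [3, 3, 6, 7, 8]
Append remaining from left: [9]. Merged: [3, 3, 6, 7, 8, 9]

Final merged array: [3, 3, 6, 7, 8, 9]
Total comparisons: 5

The merged array is [3, 3, 6, 7, 8, 9], requiring 5 comparisons. The merge step runs in O(n) time where n is the total number of elements.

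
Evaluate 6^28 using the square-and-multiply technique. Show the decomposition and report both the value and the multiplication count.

Computing 6^28 by squaring (build up from 6^1; each line after the first costs one multiplication):

6^1 = 6
6^2 = (6^1)^2 = 6^2 = 36
6^3 = 6 * 6^2 = 6 * 36 = 216
6^6 = (6^3)^2 = 216^2 = 46656
6^7 = 6 * 6^6 = 6 * 46656 = 279936
6^14 = (6^7)^2 = 279936^2 = 78364164096
6^28 = (6^14)^2 = 78364164096^2 = 6140942214464815497216

Result: 6140942214464815497216
Multiplications needed: 6 (6 lines after 6^1)

6^28 = 6140942214464815497216. Using exponentiation by squaring, this requires 6 multiplications. The key idea: if the exponent is even, square the half-power; if odd, multiply by the base once.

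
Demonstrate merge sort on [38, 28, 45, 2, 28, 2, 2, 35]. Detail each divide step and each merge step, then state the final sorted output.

Merge sort trace:

Split: [38, 28, 45, 2, 28, 2, 2, 35] -> [38, 28, 45, 2] and [28, 2, 2, 35]
  Split: [38, 28, 45, 2] -> [38, 28] and [45, 2]
    Split: [38, 28] -> [38] and [28]
    Merge: [38] + [28] -> [28, 38]
    Split: [45, 2] -> [45] and [2]
    Merge: [45] + [2] -> [2, 45]
  Merge: [28, 38] + [2, 45] -> [2, 28, 38, 45]
  Split: [28, 2, 2, 35] -> [28, 2] and [2, 35]
    Split: [28, 2] -> [28] and [2]
    Merge: [28] + [2] -> [2, 28]
    Split: [2, 35] -> [2] and [35]
    Merge: [2] + [35] -> [2, 35]
  Merge: [2, 28] + [2, 35] -> [2, 2, 28, 35]
Merge: [2, 28, 38, 45] + [2, 2, 28, 35] -> [2, 2, 2, 28, 28, 35, 38, 45]

Final sorted array: [2, 2, 2, 28, 28, 35, 38, 45]

The merge sort proceeds by recursively splitting the array and merging sorted halves.
After all merges, the sorted array is [2, 2, 2, 28, 28, 35, 38, 45].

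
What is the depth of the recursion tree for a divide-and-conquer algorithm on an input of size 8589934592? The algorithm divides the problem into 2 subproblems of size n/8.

For divide and conquer with division factor 8:

Problem sizes at each level:
Level 0: 8589934592
Level 1: 1073741824
Level 2: 134217728
Level 3: 16777216
Level 4: 2097152
Level 5: 262144
Level 6: 32768
Level 7: 4096
Level 8: 512
Level 9: 64
Level 10: 8
Level 11: 1

The root is level 0 and the size-1 base case is level 11 (the tree spans levels 0 through 11, i.e. 12 levels counting the root), so the depth is the number of divisions: log_8(8589934592) = 11

The recursion tree depth is log_8(8589934592) = 11. At each level, the problem size is divided by 8, so it takes 11 divisions to reduce to a base case of size 1. The algorithm makes 2 recursive calls at each level.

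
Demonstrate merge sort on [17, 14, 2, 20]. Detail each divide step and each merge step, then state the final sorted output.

Merge sort trace:

Split: [17, 14, 2, 20] -> [17, 14] and [2, 20]
  Split: [17, 14] -> [17] and [14]
  Merge: [17] + [14] -> [14, 17]
  Split: [2, 20] -> [2] and [20]
  Merge: [2] + [20] -> [2, 20]
Merge: [14, 17] + [2, 20] -> [2, 14, 17, 20]

Final sorted array: [2, 14, 17, 20]

The merge sort proceeds by recursively splitting the array and merging sorted halves.
After all merges, the sorted array is [2, 14, 17, 20].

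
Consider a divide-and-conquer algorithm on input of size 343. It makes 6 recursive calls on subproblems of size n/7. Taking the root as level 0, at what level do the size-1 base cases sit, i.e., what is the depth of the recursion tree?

For divide and conquer with division factor 7:

Problem sizes at each level:
Level 0: 343
Level 1: 49
Level 2: 7
Level 3: 1

The root is level 0 and the size-1 base case is level 3 (the tree spans levels 0 through 3, i.e. 4 levels counting the root), so the depth is the number of divisions: log_7(343) = 3

The recursion tree depth is log_7(343) = 3. At each level, the problem size is divided by 7, so it takes 3 divisions to reduce to a base case of size 1. The algorithm makes 6 recursive calls at each level.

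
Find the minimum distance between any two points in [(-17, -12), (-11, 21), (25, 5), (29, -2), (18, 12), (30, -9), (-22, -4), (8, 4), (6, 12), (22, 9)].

Computing all pairwise distances among 10 points:

d((-17, -12), (-11, 21)) = 33.541
d((-17, -12), (25, 5)) = 45.31
d((-17, -12), (29, -2)) = 47.0744
d((-17, -12), (18, 12)) = 42.4382
d((-17, -12), (30, -9)) = 47.0956
d((-17, -12), (-22, -4)) = 9.434
d((-17, -12), (8, 4)) = 29.6816
d((-17, -12), (6, 12)) = 33.2415
d((-17, -12), (22, 9)) = 44.2945
d((-11, 21), (25, 5)) = 39.3954
d((-11, 21), (29, -2)) = 46.1411
d((-11, 21), (18, 12)) = 30.3645
d((-11, 21), (30, -9)) = 50.8035
d((-11, 21), (-22, -4)) = 27.313
d((-11, 21), (8, 4)) = 25.4951
d((-11, 21), (6, 12)) = 19.2354
d((-11, 21), (22, 9)) = 35.1141
d((25, 5), (29, -2)) = 8.0623
d((25, 5), (18, 12)) = 9.8995
d((25, 5), (30, -9)) = 14.8661
d((25, 5), (-22, -4)) = 47.8539
d((25, 5), (8, 4)) = 17.0294
d((25, 5), (6, 12)) = 20.2485
d((25, 5), (22, 9)) = 5.0 <-- minimum
d((29, -2), (18, 12)) = 17.8045
d((29, -2), (30, -9)) = 7.0711
d((29, -2), (-22, -4)) = 51.0392
d((29, -2), (8, 4)) = 21.8403
d((29, -2), (6, 12)) = 26.9258
d((29, -2), (22, 9)) = 13.0384
d((18, 12), (30, -9)) = 24.1868
d((18, 12), (-22, -4)) = 43.0813
d((18, 12), (8, 4)) = 12.8062
d((18, 12), (6, 12)) = 12.0
d((18, 12), (22, 9)) = 5.0 <-- minimum
d((30, -9), (-22, -4)) = 52.2398
d((30, -9), (8, 4)) = 25.5539
d((30, -9), (6, 12)) = 31.8904
d((30, -9), (22, 9)) = 19.6977
d((-22, -4), (8, 4)) = 31.0483
d((-22, -4), (6, 12)) = 32.249
d((-22, -4), (22, 9)) = 45.8803
d((8, 4), (6, 12)) = 8.2462
d((8, 4), (22, 9)) = 14.8661
d((6, 12), (22, 9)) = 16.2788

Minimum distance: 5.0 (tie among 2 pairs: (25, 5) and (22, 9); (18, 12) and (22, 9))

The minimum Euclidean distance is 5.0. There is a tie: 2 pairs achieve this minimum — (25, 5) and (22, 9); (18, 12) and (22, 9). Any of these is a valid closest pair. For 10 points, brute-force pairwise comparison is shown above. For large n, the divide-and-conquer algorithm (sort by x, recurse on halves, check the dividing strip) achieves O(n log n).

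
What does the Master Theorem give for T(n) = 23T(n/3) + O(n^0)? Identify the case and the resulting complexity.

Master Theorem for T(n) = 23T(n/3) + O(n^0):

a = 23, b = 3, c = 0
log_b(a) = log_3(23) = 2.8540

Case 1: c = 0 < log_3(23) = 2.8540
T(n) = O(n^(log_3 23))

For T(n) = 23T(n/3) + O(n^0): log_3(23) = 2.8540. This is Case 1 of the Master Theorem (c < log_b(a), work dominated by leaves), giving O(n^(log_3 23)).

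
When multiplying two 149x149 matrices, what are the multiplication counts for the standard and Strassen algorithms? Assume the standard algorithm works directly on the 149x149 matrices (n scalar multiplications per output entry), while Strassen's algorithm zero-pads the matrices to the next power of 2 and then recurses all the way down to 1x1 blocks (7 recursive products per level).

Matrix multiplication for 149x149 matrices:

Strassen's algorithm requires power-of-2 dimensions. Pad 149x149 to 256x256 (next power of 2).

Standard algorithm: 149^3 = 3307949 multiplications
Strassen's algorithm: 7^(log2(256)) = 7^8 = 5764801 multiplications
Difference: 3307949 - 5764801 = -2456852 (Strassen uses MORE here due to padding overhead — for small or just-over-power-of-2 n, padding can outweigh the per-level savings)

Standard: 3307949 multiplications (149^3). Strassen: 5764801 multiplications (7^8, after padding to 256x256). Strassen reduces 8 recursive multiplications to 7 at each level.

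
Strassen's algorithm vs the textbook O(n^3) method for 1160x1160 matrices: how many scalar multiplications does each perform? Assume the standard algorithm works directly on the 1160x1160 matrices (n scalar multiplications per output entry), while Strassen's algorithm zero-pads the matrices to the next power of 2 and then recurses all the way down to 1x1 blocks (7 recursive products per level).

Matrix multiplication for 1160x1160 matrices:

Strassen's algorithm requires power-of-2 dimensions. Pad 1160x1160 to 2048x2048 (next power of 2).

Standard algorithm: 1160^3 = 1560896000 multiplications
Strassen's algorithm: 7^(log2(2048)) = 7^11 = 1977326743 multiplications
Difference: 1560896000 - 1977326743 = -416430743 (Strassen uses MORE here due to padding overhead — for small or just-over-power-of-2 n, padding can outweigh the per-level savings)

Standard: 1560896000 multiplications (1160^3). Strassen: 1977326743 multiplications (7^11, after padding to 2048x2048). Strassen reduces 8 recursive multiplications to 7 at each level.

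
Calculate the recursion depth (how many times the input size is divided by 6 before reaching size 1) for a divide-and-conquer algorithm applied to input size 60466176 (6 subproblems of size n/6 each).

For divide and conquer with division factor 6:

Problem sizes at each level:
Level 0: 60466176
Level 1: 10077696
Level 2: 1679616
Level 3: 279936
Level 4: 46656
Level 5: 7776
Level 6: 1296
Level 7: 216
Level 8: 36
Level 9: 6
Level 10: 1

The root is level 0 and the size-1 base case is level 10 (the tree spans levels 0 through 10, i.e. 11 levels counting the root), so the depth is the number of divisions: log_6(60466176) = 10

The recursion tree depth is log_6(60466176) = 10. At each level, the problem size is divided by 6, so it takes 10 divisions to reduce to a base case of size 1. The algorithm makes 6 recursive calls at each level.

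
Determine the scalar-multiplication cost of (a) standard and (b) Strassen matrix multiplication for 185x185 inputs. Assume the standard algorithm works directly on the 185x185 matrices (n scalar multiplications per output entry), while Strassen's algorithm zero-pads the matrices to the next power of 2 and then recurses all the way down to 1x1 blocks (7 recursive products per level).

Matrix multiplication for 185x185 matrices:

Strassen's algorithm requires power-of-2 dimensions. Pad 185x185 to 256x256 (next power of 2).

Standard algorithm: 185^3 = 6331625 multiplications
Strassen's algorithm: 7^(log2(256)) = 7^8 = 5764801 multiplications
Savings: 6331625 - 5764801 = 566824 multiplications

Standard: 6331625 multiplications (185^3). Strassen: 5764801 multiplications (7^8, after padding to 256x256). Strassen reduces 8 recursive multiplications to 7 at each level.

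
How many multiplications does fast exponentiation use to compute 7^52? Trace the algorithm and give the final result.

Computing 7^52 by squaring (build up from 7^1; each line after the first costs one multiplication):

7^1 = 7
7^2 = (7^1)^2 = 7^2 = 49
7^3 = 7 * 7^2 = 7 * 49 = 343
7^6 = (7^3)^2 = 343^2 = 117649
7^12 = (7^6)^2 = 117649^2 = 13841287201
7^13 = 7 * 7^12 = 7 * 13841287201 = 96889010407
7^26 = (7^13)^2 = 96889010407^2 = 9387480337647754305649
7^52 = (7^26)^2 = 9387480337647754305649^2 = 88124787089723195184393736687912818113311201

Result: 88124787089723195184393736687912818113311201
Multiplications needed: 7 (7 lines after 7^1)

7^52 = 88124787089723195184393736687912818113311201. Using exponentiation by squaring, this requires 7 multiplications. The key idea: if the exponent is even, square the half-power; if odd, multiply by the base once.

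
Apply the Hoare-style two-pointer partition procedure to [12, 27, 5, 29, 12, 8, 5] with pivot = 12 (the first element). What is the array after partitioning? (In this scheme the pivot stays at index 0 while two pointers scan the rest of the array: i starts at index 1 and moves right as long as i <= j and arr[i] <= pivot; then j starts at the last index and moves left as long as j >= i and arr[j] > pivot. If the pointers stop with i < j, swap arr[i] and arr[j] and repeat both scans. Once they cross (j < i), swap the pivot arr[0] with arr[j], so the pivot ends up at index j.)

Hoare-style two-pointer partition with pivot = 12:

Initial array: [12, 27, 5, 29, 12, 8, 5]

Pointers start at i = 1, j = 6.
i stops at index 1 (arr[1]=27 > 12), j stops at index 6 (arr[6]=5 <= 12): swap arr[1] and arr[6], array becomes [12, 5, 5, 29, 12, 8, 27]
i stops at index 3 (arr[3]=29 > 12), j stops at index 5 (arr[5]=8 <= 12): swap arr[3] and arr[5], array becomes [12, 5, 5, 8, 12, 29, 27]
i ends at 5, j ends at 4: the pointers have crossed (j < i), so scanning stops.

Swap pivot arr[0] with arr[4] to place pivot at position 4: [12, 5, 5, 8, 12, 29, 27]
Pivot position: 4

After partitioning with pivot 12, the array becomes [12, 5, 5, 8, 12, 29, 27]. The pivot is placed at index 4. All elements to the left of the pivot are <= 12, and all elements to the right are > 12.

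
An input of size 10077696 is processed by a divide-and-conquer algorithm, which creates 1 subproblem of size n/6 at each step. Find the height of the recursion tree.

For divide and conquer with division factor 6:

Problem sizes at each level:
Level 0: 10077696
Level 1: 1679616
Level 2: 279936
Level 3: 46656
Level 4: 7776
Level 5: 1296
Level 6: 216
Level 7: 36
Level 8: 6
Level 9: 1

The root is level 0 and the size-1 base case is level 9 (the tree spans levels 0 through 9, i.e. 10 levels counting the root), so the depth is the number of divisions: log_6(10077696) = 9

The recursion tree depth is log_6(10077696) = 9. At each level, the problem size is divided by 6, so it takes 9 divisions to reduce to a base case of size 1. The algorithm makes 1 recursive call at each level.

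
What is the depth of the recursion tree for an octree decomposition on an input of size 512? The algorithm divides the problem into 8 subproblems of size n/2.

For divide and conquer with division factor 2:

Problem sizes at each level:
Level 0: 512
Level 1: 256
Level 2: 128
Level 3: 64
Level 4: 32
Level 5: 16
Level 6: 8
Level 7: 4
Level 8: 2
Level 9: 1

The root is level 0 and the size-1 base case is level 9 (the tree spans levels 0 through 9, i.e. 10 levels counting the root), so the depth is the number of divisions: log_2(512) = 9

The recursion tree depth is log_2(512) = 9. At each level, the problem size is divided by 2, so it takes 9 divisions to reduce to a base case of size 1. The algorithm makes 8 recursive calls at each level.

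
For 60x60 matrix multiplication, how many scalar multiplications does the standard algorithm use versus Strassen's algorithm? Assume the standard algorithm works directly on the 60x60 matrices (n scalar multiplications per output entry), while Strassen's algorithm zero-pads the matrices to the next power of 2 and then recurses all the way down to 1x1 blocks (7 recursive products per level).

Matrix multiplication for 60x60 matrices:

Strassen's algorithm requires power-of-2 dimensions. Pad 60x60 to 64x64 (next power of 2).

Standard algorithm: 60^3 = 216000 multiplications
Strassen's algorithm: 7^(log2(64)) = 7^6 = 117649 multiplications
Savings: 216000 - 117649 = 98351 multiplications

Standard: 216000 multiplications (60^3). Strassen: 117649 multiplications (7^6, after padding to 64x64). Strassen reduces 8 recursive multiplications to 7 at each level.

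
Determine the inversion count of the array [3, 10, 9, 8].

Finding inversions in [3, 10, 9, 8]:

(1, 2): arr[1]=10 > arr[2]=9
(1, 3): arr[1]=10 > arr[3]=8
(2, 3): arr[2]=9 > arr[3]=8

Total inversions: 3

The array has 3 inversion(s): (1,2), (1,3), (2,3). Each pair (i,j) satisfies i < j and arr[i] > arr[j].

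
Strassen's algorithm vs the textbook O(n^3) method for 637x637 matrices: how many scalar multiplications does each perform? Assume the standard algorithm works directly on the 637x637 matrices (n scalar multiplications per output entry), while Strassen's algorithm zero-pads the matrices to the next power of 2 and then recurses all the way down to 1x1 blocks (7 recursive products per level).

Matrix multiplication for 637x637 matrices:

Strassen's algorithm requires power-of-2 dimensions. Pad 637x637 to 1024x1024 (next power of 2).

Standard algorithm: 637^3 = 258474853 multiplications
Strassen's algorithm: 7^(log2(1024)) = 7^10 = 282475249 multiplications
Difference: 258474853 - 282475249 = -24000396 (Strassen uses MORE here due to padding overhead — for small or just-over-power-of-2 n, padding can outweigh the per-level savings)

Standard: 258474853 multiplications (637^3). Strassen: 282475249 multiplications (7^10, after padding to 1024x1024). Strassen reduces 8 recursive multiplications to 7 at each level.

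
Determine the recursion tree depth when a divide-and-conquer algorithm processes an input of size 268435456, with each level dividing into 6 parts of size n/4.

For divide and conquer with division factor 4:

Problem sizes at each level:
Level 0: 268435456
Level 1: 67108864
Level 2: 16777216
Level 3: 4194304
Level 4: 1048576
Level 5: 262144
Level 6: 65536
Level 7: 16384
Level 8: 4096
Level 9: 1024
Level 10: 256
Level 11: 64
Level 12: 16
Level 13: 4
Level 14: 1

The root is level 0 and the size-1 base case is level 14 (the tree spans levels 0 through 14, i.e. 15 levels counting the root), so the depth is the number of divisions: log_4(268435456) = 14

The recursion tree depth is log_4(268435456) = 14. At each level, the problem size is divided by 4, so it takes 14 divisions to reduce to a base case of size 1. The algorithm makes 6 recursive calls at each level.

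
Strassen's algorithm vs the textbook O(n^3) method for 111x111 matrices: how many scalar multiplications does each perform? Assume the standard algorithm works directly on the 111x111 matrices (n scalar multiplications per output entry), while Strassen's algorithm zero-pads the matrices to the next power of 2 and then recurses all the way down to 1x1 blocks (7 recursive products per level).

Matrix multiplication for 111x111 matrices:

Strassen's algorithm requires power-of-2 dimensions. Pad 111x111 to 128x128 (next power of 2).

Standard algorithm: 111^3 = 1367631 multiplications
Strassen's algorithm: 7^(log2(128)) = 7^7 = 823543 multiplications
Savings: 1367631 - 823543 = 544088 multiplications

Standard: 1367631 multiplications (111^3). Strassen: 823543 multiplications (7^7, after padding to 128x128). Strassen reduces 8 recursive multiplications to 7 at each level.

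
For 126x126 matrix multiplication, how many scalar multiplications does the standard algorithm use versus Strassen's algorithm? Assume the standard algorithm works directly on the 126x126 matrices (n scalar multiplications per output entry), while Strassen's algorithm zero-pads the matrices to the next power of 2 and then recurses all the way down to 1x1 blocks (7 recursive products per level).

Matrix multiplication for 126x126 matrices:

Strassen's algorithm requires power-of-2 dimensions. Pad 126x126 to 128x128 (next power of 2).

Standard algorithm: 126^3 = 2000376 multiplications
Strassen's algorithm: 7^(log2(128)) = 7^7 = 823543 multiplications
Savings: 2000376 - 823543 = 1176833 multiplications

Standard: 2000376 multiplications (126^3). Strassen: 823543 multiplications (7^7, after padding to 128x128). Strassen reduces 8 recursive multiplications to 7 at each level.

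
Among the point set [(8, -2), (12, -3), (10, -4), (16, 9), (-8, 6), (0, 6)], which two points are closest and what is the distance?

Computing all pairwise distances among 6 points:

d((8, -2), (12, -3)) = 4.1231
d((8, -2), (10, -4)) = 2.8284
d((8, -2), (16, 9)) = 13.6015
d((8, -2), (-8, 6)) = 17.8885
d((8, -2), (0, 6)) = 11.3137
d((12, -3), (10, -4)) = 2.2361 <-- minimum
d((12, -3), (16, 9)) = 12.6491
d((12, -3), (-8, 6)) = 21.9317
d((12, -3), (0, 6)) = 15.0
d((10, -4), (16, 9)) = 14.3178
d((10, -4), (-8, 6)) = 20.5913
d((10, -4), (0, 6)) = 14.1421
d((16, 9), (-8, 6)) = 24.1868
d((16, 9), (0, 6)) = 16.2788
d((-8, 6), (0, 6)) = 8.0

Closest pair: (12, -3) and (10, -4) with distance 2.2361

The closest pair is (12, -3) and (10, -4) with Euclidean distance 2.2361. For 6 points, brute-force pairwise comparison is shown above. For large n, the divide-and-conquer algorithm (sort by x, recurse on halves, check the dividing strip) achieves O(n log n).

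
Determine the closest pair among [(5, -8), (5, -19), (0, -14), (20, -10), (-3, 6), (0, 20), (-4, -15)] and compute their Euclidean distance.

Computing all pairwise distances among 7 points:

d((5, -8), (5, -19)) = 11.0
d((5, -8), (0, -14)) = 7.8102
d((5, -8), (20, -10)) = 15.1327
d((5, -8), (-3, 6)) = 16.1245
d((5, -8), (0, 20)) = 28.4429
d((5, -8), (-4, -15)) = 11.4018
d((5, -19), (0, -14)) = 7.0711
d((5, -19), (20, -10)) = 17.4929
d((5, -19), (-3, 6)) = 26.2488
d((5, -19), (0, 20)) = 39.3192
d((5, -19), (-4, -15)) = 9.8489
d((0, -14), (20, -10)) = 20.3961
d((0, -14), (-3, 6)) = 20.2237
d((0, -14), (0, 20)) = 34.0
d((0, -14), (-4, -15)) = 4.1231 <-- minimum
d((20, -10), (-3, 6)) = 28.0179
d((20, -10), (0, 20)) = 36.0555
d((20, -10), (-4, -15)) = 24.5153
d((-3, 6), (0, 20)) = 14.3178
d((-3, 6), (-4, -15)) = 21.0238
d((0, 20), (-4, -15)) = 35.2278

Closest pair: (0, -14) and (-4, -15) with distance 4.1231

The closest pair is (0, -14) and (-4, -15) with Euclidean distance 4.1231. For 7 points, brute-force pairwise comparison is shown above. For large n, the divide-and-conquer algorithm (sort by x, recurse on halves, check the dividing strip) achieves O(n log n).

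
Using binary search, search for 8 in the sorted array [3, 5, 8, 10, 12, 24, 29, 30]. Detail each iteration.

Binary search for 8 in [3, 5, 8, 10, 12, 24, 29, 30]:

lo=0, hi=7, mid=3, arr[mid]=10 -> 10 > 8, search left half
lo=0, hi=2, mid=1, arr[mid]=5 -> 5 < 8, search right half
lo=2, hi=2, mid=2, arr[mid]=8 -> Found target at index 2!

Binary search finds 8 at index 2 after 3 comparisons. The search repeatedly halves the search space by comparing with the middle element.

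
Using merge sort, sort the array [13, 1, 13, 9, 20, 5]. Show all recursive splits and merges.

Merge sort trace:

Split: [13, 1, 13, 9, 20, 5] -> [13, 1, 13] and [9, 20, 5]
  Split: [13, 1, 13] -> [13] and [1, 13]
    Split: [1, 13] -> [1] and [13]
    Merge: [1] + [13] -> [1, 13]
  Merge: [13] + [1, 13] -> [1, 13, 13]
  Split: [9, 20, 5] -> [9] and [20, 5]
    Split: [20, 5] -> [20] and [5]
    Merge: [20] + [5] -> [5, 20]
  Merge: [9] + [5, 20] -> [5, 9, 20]
Merge: [1, 13, 13] + [5, 9, 20] -> [1, 5, 9, 13, 13, 20]

Final sorted array: [1, 5, 9, 13, 13, 20]

The merge sort proceeds by recursively splitting the array and merging sorted halves.
After all merges, the sorted array is [1, 5, 9, 13, 13, 20].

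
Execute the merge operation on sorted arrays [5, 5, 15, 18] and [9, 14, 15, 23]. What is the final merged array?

Merging process:

Compare 5 vs 9: take 5 from left. Merged: [5]
Compare 5 vs 9: take 5 from left. Merged: [5, 5]
Compare 15 vs 9: take 9 from right. Merged: [5, 5, 9]
Compare 15 vs 14: take 14 from right. Merged: [5, 5, 9, 14]
Compare 15 vs 15: take 15 from left. Merged: [5, 5, 9, 14, 15]
Compare 18 vs 15: take 15 from right. Merged: [5, 5, 9, 14, 15, 15]
Compare 18 vs 23: take 18 from left. Merged: [5, 5, 9, 14, 15, 15, 18]
Append remaining from right: [23]. Merged: [5, 5, 9, 14, 15, 15, 18, 23]

Final merged array: [5, 5, 9, 14, 15, 15, 18, 23]
Total comparisons: 7

The merged array is [5, 5, 9, 14, 15, 15, 18, 23], requiring 7 comparisons. The merge step runs in O(n) time where n is the total number of elements.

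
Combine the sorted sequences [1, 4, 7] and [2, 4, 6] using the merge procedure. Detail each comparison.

Merging process:

Compare 1 vs 2: take 1 from left. Merged: [1]
Compare 4 vs 2: take 2 from right. Merged: [1, 2]
Compare 4 vs 4: take 4 from left. Merged: [1, 2, 4]
Compare 7 vs 4: take 4 from right. Merged: [1, 2, 4, 4]
Compare 7 vs 6: take 6 from right. Merged: [1, 2, 4, 4, 6]
Append remaining from left: [7]. Merged: [1, 2, 4, 4, 6, 7]

Final merged array: [1, 2, 4, 4, 6, 7]
Total comparisons: 5

The merged array is [1, 2, 4, 4, 6, 7], requiring 5 comparisons. The merge step runs in O(n) time where n is the total number of elements.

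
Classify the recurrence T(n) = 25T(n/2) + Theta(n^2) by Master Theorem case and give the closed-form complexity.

Master Theorem for T(n) = 25T(n/2) + O(n^2):

a = 25, b = 2, c = 2
log_b(a) = log_2(25) = 4.6439

Case 1: c = 2 < log_2(25) = 4.6439
T(n) = O(n^(log_2 25))

For T(n) = 25T(n/2) + O(n^2): log_2(25) = 4.6439. This is Case 1 of the Master Theorem (c < log_b(a), work dominated by leaves), giving O(n^(log_2 25)).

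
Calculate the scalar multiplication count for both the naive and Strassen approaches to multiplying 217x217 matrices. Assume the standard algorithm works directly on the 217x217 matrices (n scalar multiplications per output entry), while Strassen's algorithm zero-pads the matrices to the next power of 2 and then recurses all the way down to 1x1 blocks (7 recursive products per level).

Matrix multiplication for 217x217 matrices:

Strassen's algorithm requires power-of-2 dimensions. Pad 217x217 to 256x256 (next power of 2).

Standard algorithm: 217^3 = 10218313 multiplications
Strassen's algorithm: 7^(log2(256)) = 7^8 = 5764801 multiplications
Savings: 10218313 - 5764801 = 4453512 multiplications

Standard: 10218313 multiplications (217^3). Strassen: 5764801 multiplications (7^8, after padding to 256x256). Strassen reduces 8 recursive multiplications to 7 at each level.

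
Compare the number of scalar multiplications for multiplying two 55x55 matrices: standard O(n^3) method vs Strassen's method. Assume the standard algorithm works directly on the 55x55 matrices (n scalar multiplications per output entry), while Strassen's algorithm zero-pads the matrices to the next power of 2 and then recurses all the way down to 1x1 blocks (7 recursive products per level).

Matrix multiplication for 55x55 matrices:

Strassen's algorithm requires power-of-2 dimensions. Pad 55x55 to 64x64 (next power of 2).

Standard algorithm: 55^3 = 166375 multiplications
Strassen's algorithm: 7^(log2(64)) = 7^6 = 117649 multiplications
Savings: 166375 - 117649 = 48726 multiplications

Standard: 166375 multiplications (55^3). Strassen: 117649 multiplications (7^6, after padding to 64x64). Strassen reduces 8 recursive multiplications to 7 at each level.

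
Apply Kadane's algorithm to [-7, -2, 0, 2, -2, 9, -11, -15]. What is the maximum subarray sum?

Using Kadane's algorithm on [-7, -2, 0, 2, -2, 9, -11, -15]:

Scanning through the array:
Position 1 (value -2): max_ending_here = -2, max_so_far = -2
Position 2 (value 0): max_ending_here = 0, max_so_far = 0
Position 3 (value 2): max_ending_here = 2, max_so_far = 2
Position 4 (value -2): max_ending_here = 0, max_so_far = 2
Position 5 (value 9): max_ending_here = 9, max_so_far = 9
Position 6 (value -11): max_ending_here = -2, max_so_far = 9
Position 7 (value -15): max_ending_here = -15, max_so_far = 9

Maximum subarray: [0, 2, -2, 9]
Maximum sum: 9

The maximum subarray is [0, 2, -2, 9] with sum 9. This subarray runs from index 2 to index 5.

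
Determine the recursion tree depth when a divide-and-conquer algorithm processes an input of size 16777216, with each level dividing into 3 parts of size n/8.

For divide and conquer with division factor 8:

Problem sizes at each level:
Level 0: 16777216
Level 1: 2097152
Level 2: 262144
Level 3: 32768
Level 4: 4096
Level 5: 512
Level 6: 64
Level 7: 8
Level 8: 1

The root is level 0 and the size-1 base case is level 8 (the tree spans levels 0 through 8, i.e. 9 levels counting the root), so the depth is the number of divisions: log_8(16777216) = 8

The recursion tree depth is log_8(16777216) = 8. At each level, the problem size is divided by 8, so it takes 8 divisions to reduce to a base case of size 1. The algorithm makes 3 recursive calls at each level.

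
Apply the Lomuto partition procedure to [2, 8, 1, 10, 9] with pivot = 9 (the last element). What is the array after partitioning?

Lomuto partition with pivot = 9:

Initial array: [2, 8, 1, 10, 9]

arr[0]=2 <= 9: swap with position 0, array becomes [2, 8, 1, 10, 9]
arr[1]=8 <= 9: swap with position 1, array becomes [2, 8, 1, 10, 9]
arr[2]=1 <= 9: swap with position 2, array becomes [2, 8, 1, 10, 9]
arr[3]=10 > 9: no swap

Place pivot at position 3: [2, 8, 1, 9, 10]
Pivot position: 3

After partitioning with pivot 9, the array becomes [2, 8, 1, 9, 10]. The pivot is placed at index 3. All elements to the left of the pivot are <= 9, and all elements to the right are > 9.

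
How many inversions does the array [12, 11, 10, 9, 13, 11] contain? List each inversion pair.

Finding inversions in [12, 11, 10, 9, 13, 11]:

(0, 1): arr[0]=12 > arr[1]=11
(0, 2): arr[0]=12 > arr[2]=10
(0, 3): arr[0]=12 > arr[3]=9
(0, 5): arr[0]=12 > arr[5]=11
(1, 2): arr[1]=11 > arr[2]=10
(1, 3): arr[1]=11 > arr[3]=9
(2, 3): arr[2]=10 > arr[3]=9
(4, 5): arr[4]=13 > arr[5]=11

Total inversions: 8

The array has 8 inversion(s): (0,1), (0,2), (0,3), (0,5), (1,2), (1,3), (2,3), (4,5). Each pair (i,j) satisfies i < j and arr[i] > arr[j].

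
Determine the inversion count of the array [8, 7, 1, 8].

Finding inversions in [8, 7, 1, 8]:

(0, 1): arr[0]=8 > arr[1]=7
(0, 2): arr[0]=8 > arr[2]=1
(1, 2): arr[1]=7 > arr[2]=1

Total inversions: 3

The array has 3 inversion(s): (0,1), (0,2), (1,2). Each pair (i,j) satisfies i < j and arr[i] > arr[j].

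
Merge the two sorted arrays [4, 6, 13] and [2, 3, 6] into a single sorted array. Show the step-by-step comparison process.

Merging process:

Compare 4 vs 2: take 2 from right. Merged: [2]
Compare 4 vs 3: take 3 from right. Merged: [2, 3]
Compare 4 vs 6: take 4 from left. Merged: [2, 3, 4]
Compare 6 vs 6: take 6 from left. Merged: [2, 3, 4, 6]
Compare 13 vs 6: take 6 from right. Merged: [2, 3, 4, 6, 6]
Append remaining from left: [13]. Merged: [2, 3, 4, 6, 6, 13]

Final merged array: [2, 3, 4, 6, 6, 13]
Total comparisons: 5

The merged array is [2, 3, 4, 6, 6, 13], requiring 5 comparisons. The merge step runs in O(n) time where n is the total number of elements.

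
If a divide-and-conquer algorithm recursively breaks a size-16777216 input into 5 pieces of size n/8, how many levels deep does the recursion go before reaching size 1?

For divide and conquer with division factor 8:

Problem sizes at each level:
Level 0: 16777216
Level 1: 2097152
Level 2: 262144
Level 3: 32768
Level 4: 4096
Level 5: 512
Level 6: 64
Level 7: 8
Level 8: 1

The root is level 0 and the size-1 base case is level 8 (the tree spans levels 0 through 8, i.e. 9 levels counting the root), so the depth is the number of divisions: log_8(16777216) = 8

The recursion tree depth is log_8(16777216) = 8. At each level, the problem size is divided by 8, so it takes 8 divisions to reduce to a base case of size 1. The algorithm makes 5 recursive calls at each level.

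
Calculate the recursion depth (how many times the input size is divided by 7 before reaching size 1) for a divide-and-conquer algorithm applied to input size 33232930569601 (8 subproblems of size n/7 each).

For divide and conquer with division factor 7:

Problem sizes at each level:
Level 0: 33232930569601
Level 1: 4747561509943
Level 2: 678223072849
Level 3: 96889010407
Level 4: 13841287201
Level 5: 1977326743
Level 6: 282475249
Level 7: 40353607
Level 8: 5764801
Level 9: 823543
Level 10: 117649
Level 11: 16807
Level 12: 2401
Level 13: 343
Level 14: 49
Level 15: 7
Level 16: 1

The root is level 0 and the size-1 base case is level 16 (the tree spans levels 0 through 16, i.e. 17 levels counting the root), so the depth is the number of divisions: log_7(33232930569601) = 16

The recursion tree depth is log_7(33232930569601) = 16. At each level, the problem size is divided by 7, so it takes 16 divisions to reduce to a base case of size 1. The algorithm makes 8 recursive calls at each level.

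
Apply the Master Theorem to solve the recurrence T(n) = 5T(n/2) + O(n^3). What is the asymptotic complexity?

Master Theorem for T(n) = 5T(n/2) + O(n^3):

a = 5, b = 2, c = 3
log_b(a) = log_2(5) = 2.3219

Case 3: c = 3 > log_2(5) = 2.3219
T(n) = O(n^3) = O(n^3)

For T(n) = 5T(n/2) + O(n^3): log_2(5) = 2.3219. This is Case 3 of the Master Theorem (c > log_b(a), work dominated by root), giving O(n^3).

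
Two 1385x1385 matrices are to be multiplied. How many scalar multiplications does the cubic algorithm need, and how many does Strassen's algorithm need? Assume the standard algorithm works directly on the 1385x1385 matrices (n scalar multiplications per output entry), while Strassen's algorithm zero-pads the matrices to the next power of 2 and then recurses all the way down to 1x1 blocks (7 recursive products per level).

Matrix multiplication for 1385x1385 matrices:

Strassen's algorithm requires power-of-2 dimensions. Pad 1385x1385 to 2048x2048 (next power of 2).

Standard algorithm: 1385^3 = 2656741625 multiplications
Strassen's algorithm: 7^(log2(2048)) = 7^11 = 1977326743 multiplications
Savings: 2656741625 - 1977326743 = 679414882 multiplications

Standard: 2656741625 multiplications (1385^3). Strassen: 1977326743 multiplications (7^11, after padding to 2048x2048). Strassen reduces 8 recursive multiplications to 7 at each level.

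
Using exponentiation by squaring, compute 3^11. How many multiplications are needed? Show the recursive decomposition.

Computing 3^11 by squaring (build up from 3^1; each line after the first costs one multiplication):

3^1 = 3
3^2 = (3^1)^2 = 3^2 = 9
3^4 = (3^2)^2 = 9^2 = 81
3^5 = 3 * 3^4 = 3 * 81 = 243
3^10 = (3^5)^2 = 243^2 = 59049
3^11 = 3 * 3^10 = 3 * 59049 = 177147

Result: 177147
Multiplications needed: 5 (5 lines after 3^1)

3^11 = 177147. Using exponentiation by squaring, this requires 5 multiplications. The key idea: if the exponent is even, square the half-power; if odd, multiply by the base once.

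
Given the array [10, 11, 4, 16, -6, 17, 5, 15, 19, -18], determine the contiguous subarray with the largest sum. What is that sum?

Using Kadane's algorithm on [10, 11, 4, 16, -6, 17, 5, 15, 19, -18]:

Scanning through the array:
Position 1 (value 11): max_ending_here = 21, max_so_far = 21
Position 2 (value 4): max_ending_here = 25, max_so_far = 25
Position 3 (value 16): max_ending_here = 41, max_so_far = 41
Position 4 (value -6): max_ending_here = 35, max_so_far = 41
Position 5 (value 17): max_ending_here = 52, max_so_far = 52
Position 6 (value 5): max_ending_here = 57, max_so_far = 57
Position 7 (value 15): max_ending_here = 72, max_so_far = 72
Position 8 (value 19): max_ending_here = 91, max_so_far = 91
Position 9 (value -18): max_ending_here = 73, max_so_far = 91

Maximum subarray: [10, 11, 4, 16, -6, 17, 5, 15, 19]
Maximum sum: 91

The maximum subarray is [10, 11, 4, 16, -6, 17, 5, 15, 19] with sum 91. This subarray runs from index 0 to index 8.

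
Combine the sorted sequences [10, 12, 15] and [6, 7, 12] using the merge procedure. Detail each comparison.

Merging process:

Compare 10 vs 6: take 6 from right. Merged: [6]
Compare 10 vs 7: take 7 from right. Merged: [6, 7]
Compare 10 vs 12: take 10 from left. Merged: [6, 7, 10]
Compare 12 vs 12: take 12 from left. Merged: [6, 7, 10, 12]
Compare 15 vs 12: take 12 from right. Merged: [6, 7, 10, 12, 12]
Append remaining from left: [15]. Merged: [6, 7, 10, 12, 12, 15]

Final merged array: [6, 7, 10, 12, 12, 15]
Total comparisons: 5

The merged array is [6, 7, 10, 12, 12, 15], requiring 5 comparisons. The merge step runs in O(n) time where n is the total number of elements.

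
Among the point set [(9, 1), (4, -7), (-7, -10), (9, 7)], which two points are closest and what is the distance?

Computing all pairwise distances among 4 points:

d((9, 1), (4, -7)) = 9.434
d((9, 1), (-7, -10)) = 19.4165
d((9, 1), (9, 7)) = 6.0 <-- minimum
d((4, -7), (-7, -10)) = 11.4018
d((4, -7), (9, 7)) = 14.8661
d((-7, -10), (9, 7)) = 23.3452

Closest pair: (9, 1) and (9, 7) with distance 6.0

The closest pair is (9, 1) and (9, 7) with Euclidean distance 6.0. For 4 points, brute-force pairwise comparison is shown above. For large n, the divide-and-conquer algorithm (sort by x, recurse on halves, check the dividing strip) achieves O(n log n).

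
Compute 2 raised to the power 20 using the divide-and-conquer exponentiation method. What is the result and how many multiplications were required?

Computing 2^20 by squaring (build up from 2^1; each line after the first costs one multiplication):

2^1 = 2
2^2 = (2^1)^2 = 2^2 = 4
2^4 = (2^2)^2 = 4^2 = 16
2^5 = 2 * 2^4 = 2 * 16 = 32
2^10 = (2^5)^2 = 32^2 = 1024
2^20 = (2^10)^2 = 1024^2 = 1048576

Result: 1048576
Multiplications needed: 5 (5 lines after 2^1)

2^20 = 1048576. Using exponentiation by squaring, this requires 5 multiplications. The key idea: if the exponent is even, square the half-power; if odd, multiply by the base once.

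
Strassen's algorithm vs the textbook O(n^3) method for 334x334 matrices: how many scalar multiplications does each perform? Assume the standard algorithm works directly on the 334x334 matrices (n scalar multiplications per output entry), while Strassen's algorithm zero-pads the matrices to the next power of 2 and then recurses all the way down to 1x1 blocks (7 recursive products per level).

Matrix multiplication for 334x334 matrices:

Strassen's algorithm requires power-of-2 dimensions. Pad 334x334 to 512x512 (next power of 2).

Standard algorithm: 334^3 = 37259704 multiplications
Strassen's algorithm: 7^(log2(512)) = 7^9 = 40353607 multiplications
Difference: 37259704 - 40353607 = -3093903 (Strassen uses MORE here due to padding overhead — for small or just-over-power-of-2 n, padding can outweigh the per-level savings)

Standard: 37259704 multiplications (334^3). Strassen: 40353607 multiplications (7^9, after padding to 512x512). Strassen reduces 8 recursive multiplications to 7 at each level.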